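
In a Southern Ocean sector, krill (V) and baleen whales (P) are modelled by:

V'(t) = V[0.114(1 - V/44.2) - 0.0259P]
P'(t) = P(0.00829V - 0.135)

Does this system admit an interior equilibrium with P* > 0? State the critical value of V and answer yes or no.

The predator equation gives dP/dt > 0 only when V > 0.135/0.00829 = 16.3.
Without the predator, V → K = 44.2. Since 44.2 > 16.3, the predator can invade and persist.

Threshold V = 16.3; K > 16.3, so yes, the predator persists.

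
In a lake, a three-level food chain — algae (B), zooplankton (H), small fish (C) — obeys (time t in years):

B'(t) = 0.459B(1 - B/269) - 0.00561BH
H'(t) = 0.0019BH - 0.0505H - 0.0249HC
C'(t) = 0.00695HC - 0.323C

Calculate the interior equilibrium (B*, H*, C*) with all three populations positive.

B* ≈ 116, H* ≈ 46.5, C* ≈ 6.84

From dC/dt = 0: 0.00695H* = 0.323, so H* = 46.5.
From dB/dt = 0: 0.459(1 - B*/269) = 0.00561·46.5, giving B* = 269·(1 - 0.568) = 116.
From dH/dt = 0: 0.0019·116 - 0.0505 = 0.0249C*, so C* = 0.17/0.0249 = 6.84.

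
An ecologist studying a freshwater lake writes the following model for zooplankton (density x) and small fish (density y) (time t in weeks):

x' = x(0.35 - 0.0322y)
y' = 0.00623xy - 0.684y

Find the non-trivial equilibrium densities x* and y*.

x* ≈ 110, y* ≈ 10.9

Set dy/dt = 0 with y > 0: 0.00623x - 0.684 = 0, so x* = 0.684/0.00623 = 110.
Set dx/dt = 0 with x > 0: 0.35 - 0.0322y = 0, so y* = 0.35/0.0322 = 10.9.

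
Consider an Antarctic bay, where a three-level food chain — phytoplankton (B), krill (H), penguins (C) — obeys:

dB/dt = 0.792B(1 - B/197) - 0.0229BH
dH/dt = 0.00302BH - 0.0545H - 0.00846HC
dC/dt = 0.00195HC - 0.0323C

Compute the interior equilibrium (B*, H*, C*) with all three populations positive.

From dC/dt = 0: 0.00195H* = 0.0323, so H* = 16.6.
From dB/dt = 0: 0.792(1 - B*/197) = 0.0229·16.6, giving B* = 197·(1 - 0.479) = 103.
From dH/dt = 0: 0.00302·103 - 0.0545 = 0.00846C*, so C* = 0.256/0.00846 = 30.2.

B* ≈ 103, H* ≈ 16.6, C* ≈ 30.2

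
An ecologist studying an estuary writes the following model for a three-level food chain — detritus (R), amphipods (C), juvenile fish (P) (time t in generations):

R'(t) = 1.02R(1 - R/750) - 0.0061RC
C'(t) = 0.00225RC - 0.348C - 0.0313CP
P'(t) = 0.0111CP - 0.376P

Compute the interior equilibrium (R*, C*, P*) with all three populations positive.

R* ≈ 598, C* ≈ 33.9, P* ≈ 31.9

From dP/dt = 0: 0.0111C* = 0.376, so C* = 33.9.
From dR/dt = 0: 1.02(1 - R*/750) = 0.0061·33.9, giving R* = 750·(1 - 0.203) = 598.
From dC/dt = 0: 0.00225·598 - 0.348 = 0.0313P*, so P* = 0.998/0.0313 = 31.9.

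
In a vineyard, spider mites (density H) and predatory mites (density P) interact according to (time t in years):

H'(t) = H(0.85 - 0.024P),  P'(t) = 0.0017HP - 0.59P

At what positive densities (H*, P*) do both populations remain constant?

H* ≈ 347, P* ≈ 35.4

Set dP/dt = 0 with P > 0: 0.0017H - 0.59 = 0, so H* = 0.59/0.0017 = 347.
Set dH/dt = 0 with H > 0: 0.85 - 0.024P = 0, so P* = 0.85/0.024 = 35.4.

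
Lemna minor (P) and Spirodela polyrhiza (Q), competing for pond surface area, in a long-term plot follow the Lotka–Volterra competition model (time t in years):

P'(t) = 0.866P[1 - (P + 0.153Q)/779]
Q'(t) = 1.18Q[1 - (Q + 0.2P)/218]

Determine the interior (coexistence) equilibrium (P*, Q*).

Setting both brackets to zero gives the nullclines P + 0.153Q = 779 and 0.2P + Q = 218.
Substituting Q = 218 - 0.2P into the first: P(1 - 0.153·0.2) = 779 - 0.153·218.
So P* = 746/0.969 = 769, and then Q* = 218 - 0.2·769 = 64.2.

P* ≈ 769, Q* ≈ 64.2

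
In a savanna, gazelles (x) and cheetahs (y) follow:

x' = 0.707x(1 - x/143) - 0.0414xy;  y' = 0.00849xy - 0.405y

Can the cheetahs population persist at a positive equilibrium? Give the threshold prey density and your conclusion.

The predator equation gives dy/dt > 0 only when x > 0.405/0.00849 = 47.7.
Without the predator, x → K = 143. Since 143 > 47.7, the predator can invade and persist.

Threshold x = 47.7; K > 47.7, so yes, the predator persists.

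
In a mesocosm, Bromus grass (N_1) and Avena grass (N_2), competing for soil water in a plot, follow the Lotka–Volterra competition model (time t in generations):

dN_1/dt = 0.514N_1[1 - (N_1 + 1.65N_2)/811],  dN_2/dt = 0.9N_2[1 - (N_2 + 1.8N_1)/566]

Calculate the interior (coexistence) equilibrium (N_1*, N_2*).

N_1* ≈ 62.4, N_2* ≈ 454

Setting both brackets to zero gives the nullclines N_1 + 1.65N_2 = 811 and 1.8N_1 + N_2 = 566.
Substituting N_2 = 566 - 1.8N_1 into the first: N_1(1 - 1.65·1.8) = 811 - 1.65·566.
So N_1* = -123/-1.97 = 62.4, and then N_2* = 566 - 1.8·62.4 = 454.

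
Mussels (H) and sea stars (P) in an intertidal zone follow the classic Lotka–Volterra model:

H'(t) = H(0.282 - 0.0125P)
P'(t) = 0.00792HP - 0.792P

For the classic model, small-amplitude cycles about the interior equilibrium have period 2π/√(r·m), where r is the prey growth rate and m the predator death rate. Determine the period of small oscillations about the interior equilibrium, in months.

T ≈ 13.3 months

Here r = 0.282 and m = 0.792, so r·m = 0.223.
ω = √0.223 = 0.473 per month, hence T = 2π/ω ≈ 13.3 months.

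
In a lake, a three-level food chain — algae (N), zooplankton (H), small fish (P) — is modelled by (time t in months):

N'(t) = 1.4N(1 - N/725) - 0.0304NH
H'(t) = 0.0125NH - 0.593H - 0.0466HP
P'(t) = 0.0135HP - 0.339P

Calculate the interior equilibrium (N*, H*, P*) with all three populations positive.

N* ≈ 330, H* ≈ 25.1, P* ≈ 75.7

From dP/dt = 0: 0.0135H* = 0.339, so H* = 25.1.
From dN/dt = 0: 1.4(1 - N*/725) = 0.0304·25.1, giving N* = 725·(1 - 0.545) = 330.
From dH/dt = 0: 0.0125·330 - 0.593 = 0.0466P*, so P* = 3.53/0.0466 = 75.7.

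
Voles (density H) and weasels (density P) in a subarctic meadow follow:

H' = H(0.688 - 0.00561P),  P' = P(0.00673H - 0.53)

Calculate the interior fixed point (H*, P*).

Set dP/dt = 0 with P > 0: 0.00673H - 0.53 = 0, so H* = 0.53/0.00673 = 78.8.
Set dH/dt = 0 with H > 0: 0.688 - 0.00561P = 0, so P* = 0.688/0.00561 = 123.

H* ≈ 78.8, P* ≈ 123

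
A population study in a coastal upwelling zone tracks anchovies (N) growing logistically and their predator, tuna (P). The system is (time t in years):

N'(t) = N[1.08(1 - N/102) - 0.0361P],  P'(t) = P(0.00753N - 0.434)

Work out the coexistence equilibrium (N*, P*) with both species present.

From dP/dt = 0 with P > 0: 0.00753N* = 0.434, so N* = 57.6.
Substitute into dN/dt = 0: 1.08(1 - 57.6/102) = 0.0361P*.
The bracket is 0.435, giving P* = 0.47/0.0361 = 13.

N* ≈ 57.6, P* ≈ 13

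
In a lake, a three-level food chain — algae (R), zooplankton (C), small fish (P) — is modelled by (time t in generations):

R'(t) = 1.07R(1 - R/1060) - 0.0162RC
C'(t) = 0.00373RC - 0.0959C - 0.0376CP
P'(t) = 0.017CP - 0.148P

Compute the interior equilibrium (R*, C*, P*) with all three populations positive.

R* ≈ 920, C* ≈ 8.71, P* ≈ 88.7

From dP/dt = 0: 0.017C* = 0.148, so C* = 8.71.
From dR/dt = 0: 1.07(1 - R*/1060) = 0.0162·8.71, giving R* = 1060·(1 - 0.132) = 920.
From dC/dt = 0: 0.00373·920 - 0.0959 = 0.0376P*, so P* = 3.34/0.0376 = 88.7.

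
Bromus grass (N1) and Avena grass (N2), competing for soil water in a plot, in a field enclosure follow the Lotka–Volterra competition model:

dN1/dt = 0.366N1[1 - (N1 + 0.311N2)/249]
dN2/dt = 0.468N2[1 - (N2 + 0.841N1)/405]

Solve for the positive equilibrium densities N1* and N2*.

Setting both brackets to zero gives the nullclines N1 + 0.311N2 = 249 and 0.841N1 + N2 = 405.
Substituting N2 = 405 - 0.841N1 into the first: N1(1 - 0.311·0.841) = 249 - 0.311·405.
So N1* = 123/0.738 = 167, and then N2* = 405 - 0.841·167 = 265.

N1* ≈ 167, N2* ≈ 265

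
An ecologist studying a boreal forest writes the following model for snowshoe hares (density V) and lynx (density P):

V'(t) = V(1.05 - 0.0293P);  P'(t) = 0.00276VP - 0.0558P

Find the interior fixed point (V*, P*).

Set dP/dt = 0 with P > 0: 0.00276V - 0.0558 = 0, so V* = 0.0558/0.00276 = 20.2.
Set dV/dt = 0 with V > 0: 1.05 - 0.0293P = 0, so P* = 1.05/0.0293 = 35.8.

V* ≈ 20.2, P* ≈ 35.8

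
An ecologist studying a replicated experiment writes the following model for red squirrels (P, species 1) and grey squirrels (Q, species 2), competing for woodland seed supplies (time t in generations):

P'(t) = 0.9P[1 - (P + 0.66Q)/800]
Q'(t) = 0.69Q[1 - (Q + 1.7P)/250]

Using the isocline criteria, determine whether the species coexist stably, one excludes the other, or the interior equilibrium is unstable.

Compare the nullcline intercepts: K1/α12 = 800/0.66 = 1210 > K2 = 250; K2/α21 = 250/1.7 = 147 < K1 = 800.
Since the inequalities point opposite ways, species 1 can invade but species 2 cannot.

species 1 excludes species 2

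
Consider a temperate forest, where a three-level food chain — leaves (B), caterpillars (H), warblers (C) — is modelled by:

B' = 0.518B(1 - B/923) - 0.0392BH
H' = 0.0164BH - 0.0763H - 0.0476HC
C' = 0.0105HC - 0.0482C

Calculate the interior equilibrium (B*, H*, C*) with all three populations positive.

From dC/dt = 0: 0.0105H* = 0.0482, so H* = 4.59.
From dB/dt = 0: 0.518(1 - B*/923) = 0.0392·4.59, giving B* = 923·(1 - 0.347) = 602.
From dH/dt = 0: 0.0164·602 - 0.0763 = 0.0476C*, so C* = 9.8/0.0476 = 206.

B* ≈ 602, H* ≈ 4.59, C* ≈ 206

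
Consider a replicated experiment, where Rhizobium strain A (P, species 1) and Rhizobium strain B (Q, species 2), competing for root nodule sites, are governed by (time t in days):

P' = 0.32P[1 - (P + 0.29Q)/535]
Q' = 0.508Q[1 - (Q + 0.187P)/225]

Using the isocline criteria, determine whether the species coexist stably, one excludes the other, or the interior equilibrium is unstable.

Compare the nullcline intercepts: K1/α12 = 535/0.29 = 1840 > K2 = 225; K2/α21 = 225/0.187 = 1200 > K1 = 535.
Since both inequalities hold, each species can invade when rare, so the interior equilibrium is stable.

stable coexistence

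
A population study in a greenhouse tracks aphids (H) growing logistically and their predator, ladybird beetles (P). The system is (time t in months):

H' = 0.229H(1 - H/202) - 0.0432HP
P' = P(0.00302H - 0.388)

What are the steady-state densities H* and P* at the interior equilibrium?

H* ≈ 128, P* ≈ 1.93

From dP/dt = 0 with P > 0: 0.00302H* = 0.388, so H* = 128.
Substitute into dH/dt = 0: 0.229(1 - 128/202) = 0.0432P*.
The bracket is 0.364, giving P* = 0.0834/0.0432 = 1.93.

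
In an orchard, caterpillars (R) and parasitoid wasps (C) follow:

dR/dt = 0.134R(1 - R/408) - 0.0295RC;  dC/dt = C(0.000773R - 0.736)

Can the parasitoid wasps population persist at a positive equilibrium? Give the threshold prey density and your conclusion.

Threshold R = 952; K < 952, so no, the predator goes extinct.

The predator equation gives dC/dt > 0 only when R > 0.736/0.000773 = 952.
Without the predator, R → K = 408. Since 408 < 952, the predator cannot invade.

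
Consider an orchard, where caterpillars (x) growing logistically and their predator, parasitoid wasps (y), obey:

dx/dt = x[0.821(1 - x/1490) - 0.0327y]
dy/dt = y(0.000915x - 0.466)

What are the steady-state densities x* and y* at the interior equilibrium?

From dy/dt = 0 with y > 0: 0.000915x* = 0.466, so x* = 509.
Substitute into dx/dt = 0: 0.821(1 - 509/1490) = 0.0327y*.
The bracket is 0.658, giving y* = 0.54/0.0327 = 16.5.

x* ≈ 509, y* ≈ 16.5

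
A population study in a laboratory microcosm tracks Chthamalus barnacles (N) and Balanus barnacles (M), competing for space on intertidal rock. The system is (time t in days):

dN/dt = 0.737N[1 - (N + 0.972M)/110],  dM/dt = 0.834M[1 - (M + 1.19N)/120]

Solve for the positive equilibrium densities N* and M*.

N* ≈ 42.4, M* ≈ 69.6

Setting both brackets to zero gives the nullclines N + 0.972M = 110 and 1.19N + M = 120.
Substituting M = 120 - 1.19N into the first: N(1 - 0.972·1.19) = 110 - 0.972·120.
So N* = -6.64/-0.157 = 42.4, and then M* = 120 - 1.19·42.4 = 69.6.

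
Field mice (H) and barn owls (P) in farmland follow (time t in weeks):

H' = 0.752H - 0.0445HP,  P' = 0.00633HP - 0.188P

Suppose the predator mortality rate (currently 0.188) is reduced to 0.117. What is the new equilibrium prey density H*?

At the interior fixed point, setting dP/dt = 0 with P > 0 fixes H* = (predator death rate)/(HP coefficient) — independent of the other coefficients.
With the change, H* = 0.117/0.00633 = 18.5; it falls from 29.7.

H* ≈ 18.5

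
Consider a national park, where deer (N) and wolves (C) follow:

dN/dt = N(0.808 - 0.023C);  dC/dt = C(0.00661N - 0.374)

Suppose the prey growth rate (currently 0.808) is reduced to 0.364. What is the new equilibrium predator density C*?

C* ≈ 15.8

At the interior fixed point, setting dN/dt = 0 with N > 0 fixes C* = (prey growth rate)/(NC coefficient) — independent of the other coefficients.
With the change, C* = 0.364/0.023 = 15.8; it falls from 35.1.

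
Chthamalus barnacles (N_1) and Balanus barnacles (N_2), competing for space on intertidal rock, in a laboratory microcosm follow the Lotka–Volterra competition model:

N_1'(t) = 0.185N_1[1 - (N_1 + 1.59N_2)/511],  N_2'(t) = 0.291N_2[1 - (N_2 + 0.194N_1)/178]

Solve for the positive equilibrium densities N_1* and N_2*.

N_1* ≈ 330, N_2* ≈ 114

Setting both brackets to zero gives the nullclines N_1 + 1.59N_2 = 511 and 0.194N_1 + N_2 = 178.
Substituting N_2 = 178 - 0.194N_1 into the first: N_1(1 - 1.59·0.194) = 511 - 1.59·178.
So N_1* = 228/0.692 = 330, and then N_2* = 178 - 0.194·330 = 114.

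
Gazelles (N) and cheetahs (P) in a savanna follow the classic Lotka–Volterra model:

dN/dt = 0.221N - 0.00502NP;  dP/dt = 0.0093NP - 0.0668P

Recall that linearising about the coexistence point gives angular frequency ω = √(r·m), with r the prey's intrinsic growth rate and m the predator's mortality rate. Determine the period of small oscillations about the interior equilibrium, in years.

T ≈ 51.7 years

Here r = 0.221 and m = 0.0668, so r·m = 0.0148.
ω = √0.0148 = 0.122 per year, hence T = 2π/ω ≈ 51.7 years.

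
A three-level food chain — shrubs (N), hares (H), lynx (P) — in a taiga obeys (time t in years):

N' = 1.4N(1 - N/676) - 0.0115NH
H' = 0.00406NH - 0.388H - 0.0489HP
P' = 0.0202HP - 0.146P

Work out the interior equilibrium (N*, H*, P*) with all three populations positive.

N* ≈ 636, H* ≈ 7.23, P* ≈ 44.9

From dP/dt = 0: 0.0202H* = 0.146, so H* = 7.23.
From dN/dt = 0: 1.4(1 - N*/676) = 0.0115·7.23, giving N* = 676·(1 - 0.0594) = 636.
From dH/dt = 0: 0.00406·636 - 0.388 = 0.0489P*, so P* = 2.19/0.0489 = 44.9.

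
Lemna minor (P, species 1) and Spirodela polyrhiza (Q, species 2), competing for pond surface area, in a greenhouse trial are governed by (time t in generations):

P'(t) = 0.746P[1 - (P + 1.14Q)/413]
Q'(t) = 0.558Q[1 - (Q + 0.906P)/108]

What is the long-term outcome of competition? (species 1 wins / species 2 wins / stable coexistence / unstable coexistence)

species 1 excludes species 2

Compare the nullcline intercepts: K1/α12 = 413/1.14 = 362 > K2 = 108; K2/α21 = 108/0.906 = 119 < K1 = 413.
Since the inequalities point opposite ways, species 1 can invade but species 2 cannot.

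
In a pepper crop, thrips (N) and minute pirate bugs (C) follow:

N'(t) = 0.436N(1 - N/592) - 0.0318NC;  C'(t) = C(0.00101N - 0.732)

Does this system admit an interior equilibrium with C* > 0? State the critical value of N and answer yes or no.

Threshold N = 725; K < 725, so no, the predator goes extinct.

The predator equation gives dC/dt > 0 only when N > 0.732/0.00101 = 725.
Without the predator, N → K = 592. Since 592 < 725, the predator cannot invade.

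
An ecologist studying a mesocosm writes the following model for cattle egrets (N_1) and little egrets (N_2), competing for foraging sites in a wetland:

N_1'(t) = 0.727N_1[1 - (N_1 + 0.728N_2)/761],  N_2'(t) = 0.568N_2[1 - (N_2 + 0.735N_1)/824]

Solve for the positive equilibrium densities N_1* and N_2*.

Setting both brackets to zero gives the nullclines N_1 + 0.728N_2 = 761 and 0.735N_1 + N_2 = 824.
Substituting N_2 = 824 - 0.735N_1 into the first: N_1(1 - 0.728·0.735) = 761 - 0.728·824.
So N_1* = 161/0.465 = 347, and then N_2* = 824 - 0.735·347 = 569.

N_1* ≈ 347, N_2* ≈ 569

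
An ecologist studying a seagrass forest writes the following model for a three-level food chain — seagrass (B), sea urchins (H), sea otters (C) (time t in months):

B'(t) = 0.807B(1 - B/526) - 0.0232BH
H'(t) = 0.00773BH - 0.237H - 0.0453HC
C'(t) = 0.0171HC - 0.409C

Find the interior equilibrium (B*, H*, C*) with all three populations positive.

From dC/dt = 0: 0.0171H* = 0.409, so H* = 23.9.
From dB/dt = 0: 0.807(1 - B*/526) = 0.0232·23.9, giving B* = 526·(1 - 0.688) = 164.
From dH/dt = 0: 0.00773·164 - 0.237 = 0.0453C*, so C* = 1.03/0.0453 = 22.8.

B* ≈ 164, H* ≈ 23.9, C* ≈ 22.8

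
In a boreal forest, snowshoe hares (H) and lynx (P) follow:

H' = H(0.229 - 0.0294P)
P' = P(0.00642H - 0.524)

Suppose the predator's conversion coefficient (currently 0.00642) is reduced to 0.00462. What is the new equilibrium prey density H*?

At the interior fixed point, setting dP/dt = 0 with P > 0 fixes H* = (predator death rate)/(HP coefficient) — independent of the other coefficients.
With the change, H* = 0.524/0.00462 = 113; it rises from 81.6.

H* ≈ 113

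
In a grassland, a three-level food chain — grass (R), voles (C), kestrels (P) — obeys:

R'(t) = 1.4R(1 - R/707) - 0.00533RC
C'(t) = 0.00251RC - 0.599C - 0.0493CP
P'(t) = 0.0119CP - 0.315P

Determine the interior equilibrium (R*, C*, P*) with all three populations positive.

R* ≈ 636, C* ≈ 26.5, P* ≈ 20.2

From dP/dt = 0: 0.0119C* = 0.315, so C* = 26.5.
From dR/dt = 0: 1.4(1 - R*/707) = 0.00533·26.5, giving R* = 707·(1 - 0.101) = 636.
From dC/dt = 0: 0.00251·636 - 0.599 = 0.0493P*, so P* = 0.997/0.0493 = 20.2.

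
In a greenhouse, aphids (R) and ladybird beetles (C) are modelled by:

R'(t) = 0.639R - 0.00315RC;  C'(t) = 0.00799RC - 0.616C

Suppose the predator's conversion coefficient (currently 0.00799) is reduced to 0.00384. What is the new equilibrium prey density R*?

At the interior fixed point, setting dC/dt = 0 with C > 0 fixes R* = (predator death rate)/(RC coefficient) — independent of the other coefficients.
With the change, R* = 0.616/0.00384 = 160; it rises from 77.1.

R* ≈ 160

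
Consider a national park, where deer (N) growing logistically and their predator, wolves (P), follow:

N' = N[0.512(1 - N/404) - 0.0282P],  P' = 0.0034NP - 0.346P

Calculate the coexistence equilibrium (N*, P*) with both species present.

N* ≈ 102, P* ≈ 13.6

From dP/dt = 0 with P > 0: 0.0034N* = 0.346, so N* = 102.
Substitute into dN/dt = 0: 0.512(1 - 102/404) = 0.0282P*.
The bracket is 0.748, giving P* = 0.383/0.0282 = 13.6.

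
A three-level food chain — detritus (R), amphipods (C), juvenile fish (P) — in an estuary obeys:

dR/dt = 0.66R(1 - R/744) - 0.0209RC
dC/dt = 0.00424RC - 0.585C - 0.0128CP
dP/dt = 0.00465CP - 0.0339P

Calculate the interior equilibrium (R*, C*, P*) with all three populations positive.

R* ≈ 572, C* ≈ 7.29, P* ≈ 144

From dP/dt = 0: 0.00465C* = 0.0339, so C* = 7.29.
From dR/dt = 0: 0.66(1 - R*/744) = 0.0209·7.29, giving R* = 744·(1 - 0.231) = 572.
From dC/dt = 0: 0.00424·572 - 0.585 = 0.0128P*, so P* = 1.84/0.0128 = 144.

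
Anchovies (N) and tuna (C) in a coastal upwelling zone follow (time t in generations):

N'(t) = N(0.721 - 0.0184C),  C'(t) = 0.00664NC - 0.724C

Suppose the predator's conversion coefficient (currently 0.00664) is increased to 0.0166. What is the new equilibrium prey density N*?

At the interior fixed point, setting dC/dt = 0 with C > 0 fixes N* = (predator death rate)/(NC coefficient) — independent of the other coefficients.
With the change, N* = 0.724/0.0166 = 43.6; it falls from 109.

N* ≈ 43.6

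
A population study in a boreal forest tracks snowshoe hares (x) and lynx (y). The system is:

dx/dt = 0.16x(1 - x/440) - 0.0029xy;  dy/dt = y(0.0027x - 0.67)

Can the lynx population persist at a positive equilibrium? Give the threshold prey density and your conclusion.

Threshold x = 248; K > 248, so yes, the predator persists.

The predator equation gives dy/dt > 0 only when x > 0.67/0.0027 = 248.
Without the predator, x → K = 440. Since 440 > 248, the predator can invade and persist.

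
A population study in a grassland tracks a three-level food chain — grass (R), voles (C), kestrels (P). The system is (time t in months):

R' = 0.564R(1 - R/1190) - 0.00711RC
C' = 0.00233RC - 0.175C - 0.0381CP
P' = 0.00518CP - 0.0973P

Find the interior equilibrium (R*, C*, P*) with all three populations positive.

R* ≈ 908, C* ≈ 18.8, P* ≈ 50.9

From dP/dt = 0: 0.00518C* = 0.0973, so C* = 18.8.
From dR/dt = 0: 0.564(1 - R*/1190) = 0.00711·18.8, giving R* = 1190·(1 - 0.237) = 908.
From dC/dt = 0: 0.00233·908 - 0.175 = 0.0381P*, so P* = 1.94/0.0381 = 50.9.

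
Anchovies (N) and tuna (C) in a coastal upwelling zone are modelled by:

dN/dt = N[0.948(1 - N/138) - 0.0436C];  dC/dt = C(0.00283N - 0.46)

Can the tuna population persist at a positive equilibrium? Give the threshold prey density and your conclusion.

The predator equation gives dC/dt > 0 only when N > 0.46/0.00283 = 163.
Without the predator, N → K = 138. Since 138 < 163, the predator cannot invade.

Threshold N = 163; K < 163, so no, the predator goes extinct.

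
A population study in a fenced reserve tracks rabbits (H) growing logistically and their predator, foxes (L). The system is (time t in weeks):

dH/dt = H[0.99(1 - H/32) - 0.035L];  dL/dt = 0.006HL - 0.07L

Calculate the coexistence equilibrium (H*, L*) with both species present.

From dL/dt = 0 with L > 0: 0.006H* = 0.07, so H* = 11.7.
Substitute into dH/dt = 0: 0.99(1 - 11.7/32) = 0.035L*.
The bracket is 0.635, giving L* = 0.629/0.035 = 18.

H* ≈ 11.7, L* ≈ 18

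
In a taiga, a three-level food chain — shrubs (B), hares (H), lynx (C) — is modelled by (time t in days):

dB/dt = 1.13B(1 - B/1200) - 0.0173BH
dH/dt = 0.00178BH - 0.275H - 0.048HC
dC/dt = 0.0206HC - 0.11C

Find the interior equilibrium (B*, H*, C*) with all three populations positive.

B* ≈ 1100, H* ≈ 5.34, C* ≈ 35.1

From dC/dt = 0: 0.0206H* = 0.11, so H* = 5.34.
From dB/dt = 0: 1.13(1 - B*/1200) = 0.0173·5.34, giving B* = 1200·(1 - 0.0818) = 1100.
From dH/dt = 0: 0.00178·1100 - 0.275 = 0.048C*, so C* = 1.69/0.048 = 35.1.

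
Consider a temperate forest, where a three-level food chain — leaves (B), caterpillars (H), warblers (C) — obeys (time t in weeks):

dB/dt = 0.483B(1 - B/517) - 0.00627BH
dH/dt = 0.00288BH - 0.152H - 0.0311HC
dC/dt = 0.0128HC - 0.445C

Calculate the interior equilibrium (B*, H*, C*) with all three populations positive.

From dC/dt = 0: 0.0128H* = 0.445, so H* = 34.8.
From dB/dt = 0: 0.483(1 - B*/517) = 0.00627·34.8, giving B* = 517·(1 - 0.451) = 284.
From dH/dt = 0: 0.00288·284 - 0.152 = 0.0311C*, so C* = 0.665/0.0311 = 21.4.

B* ≈ 284, H* ≈ 34.8, C* ≈ 21.4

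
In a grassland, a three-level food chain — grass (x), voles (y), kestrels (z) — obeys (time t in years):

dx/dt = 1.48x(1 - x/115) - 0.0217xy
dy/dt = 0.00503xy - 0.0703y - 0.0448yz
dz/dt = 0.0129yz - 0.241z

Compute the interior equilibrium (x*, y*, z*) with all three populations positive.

x* ≈ 83.5, y* ≈ 18.7, z* ≈ 7.81

From dz/dt = 0: 0.0129y* = 0.241, so y* = 18.7.
From dx/dt = 0: 1.48(1 - x*/115) = 0.0217·18.7, giving x* = 115·(1 - 0.274) = 83.5.
From dy/dt = 0: 0.00503·83.5 - 0.0703 = 0.0448z*, so z* = 0.35/0.0448 = 7.81.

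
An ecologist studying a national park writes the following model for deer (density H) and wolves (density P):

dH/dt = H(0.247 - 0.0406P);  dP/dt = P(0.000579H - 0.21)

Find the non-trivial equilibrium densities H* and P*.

Set dP/dt = 0 with P > 0: 0.000579H - 0.21 = 0, so H* = 0.21/0.000579 = 363.
Set dH/dt = 0 with H > 0: 0.247 - 0.0406P = 0, so P* = 0.247/0.0406 = 6.08.

H* ≈ 363, P* ≈ 6.08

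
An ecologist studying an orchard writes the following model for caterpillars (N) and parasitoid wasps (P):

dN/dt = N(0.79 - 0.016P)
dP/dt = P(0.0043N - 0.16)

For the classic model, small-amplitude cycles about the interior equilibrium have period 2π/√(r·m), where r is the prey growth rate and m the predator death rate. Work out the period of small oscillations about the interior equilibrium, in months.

Here r = 0.79 and m = 0.16, so r·m = 0.126.
ω = √0.126 = 0.356 per month, hence T = 2π/ω ≈ 17.7 months.

T ≈ 17.7 months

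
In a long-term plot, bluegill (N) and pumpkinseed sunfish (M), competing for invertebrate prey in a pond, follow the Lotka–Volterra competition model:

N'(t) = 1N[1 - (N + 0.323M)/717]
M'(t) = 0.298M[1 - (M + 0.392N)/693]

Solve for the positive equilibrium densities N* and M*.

Setting both brackets to zero gives the nullclines N + 0.323M = 717 and 0.392N + M = 693.
Substituting M = 693 - 0.392N into the first: N(1 - 0.323·0.392) = 717 - 0.323·693.
So N* = 493/0.873 = 565, and then M* = 693 - 0.392·565 = 472.

N* ≈ 565, M* ≈ 472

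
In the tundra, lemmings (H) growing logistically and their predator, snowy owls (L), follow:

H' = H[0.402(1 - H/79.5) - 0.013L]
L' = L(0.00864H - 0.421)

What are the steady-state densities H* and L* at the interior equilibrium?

From dL/dt = 0 with L > 0: 0.00864H* = 0.421, so H* = 48.7.
Substitute into dH/dt = 0: 0.402(1 - 48.7/79.5) = 0.013L*.
The bracket is 0.387, giving L* = 0.156/0.013 = 12.

H* ≈ 48.7, L* ≈ 12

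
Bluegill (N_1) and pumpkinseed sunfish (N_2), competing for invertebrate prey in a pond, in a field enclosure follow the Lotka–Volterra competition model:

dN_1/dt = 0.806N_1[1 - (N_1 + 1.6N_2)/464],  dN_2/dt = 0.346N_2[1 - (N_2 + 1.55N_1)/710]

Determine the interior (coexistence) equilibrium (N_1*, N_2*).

N_1* ≈ 454, N_2* ≈ 6.22

Setting both brackets to zero gives the nullclines N_1 + 1.6N_2 = 464 and 1.55N_1 + N_2 = 710.
Substituting N_2 = 710 - 1.55N_1 into the first: N_1(1 - 1.6·1.55) = 464 - 1.6·710.
So N_1* = -672/-1.48 = 454, and then N_2* = 710 - 1.55·454 = 6.22.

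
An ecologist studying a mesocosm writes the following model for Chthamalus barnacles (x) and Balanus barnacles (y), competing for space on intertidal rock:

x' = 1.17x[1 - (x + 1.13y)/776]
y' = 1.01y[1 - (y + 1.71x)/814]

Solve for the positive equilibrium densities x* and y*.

x* ≈ 154, y* ≈ 550

Setting both brackets to zero gives the nullclines x + 1.13y = 776 and 1.71x + y = 814.
Substituting y = 814 - 1.71x into the first: x(1 - 1.13·1.71) = 776 - 1.13·814.
So x* = -144/-0.932 = 154, and then y* = 814 - 1.71·154 = 550.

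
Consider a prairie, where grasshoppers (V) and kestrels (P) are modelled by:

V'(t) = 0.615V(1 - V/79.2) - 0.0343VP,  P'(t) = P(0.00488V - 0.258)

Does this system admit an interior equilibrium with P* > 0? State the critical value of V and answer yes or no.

Threshold V = 52.9; K > 52.9, so yes, the predator persists.

The predator equation gives dP/dt > 0 only when V > 0.258/0.00488 = 52.9.
Without the predator, V → K = 79.2. Since 79.2 > 52.9, the predator can invade and persist.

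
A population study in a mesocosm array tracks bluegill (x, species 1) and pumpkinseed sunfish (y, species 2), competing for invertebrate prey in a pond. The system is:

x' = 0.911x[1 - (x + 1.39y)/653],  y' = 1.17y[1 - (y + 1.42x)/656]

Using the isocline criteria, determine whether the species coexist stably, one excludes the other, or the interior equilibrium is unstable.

unstable coexistence (outcome depends on initial conditions)

Compare the nullcline intercepts: K1/α12 = 653/1.39 = 470 < K2 = 656; K2/α21 = 656/1.42 = 462 < K1 = 653.
Since both are reversed, neither can invade when rare; the interior point is a saddle.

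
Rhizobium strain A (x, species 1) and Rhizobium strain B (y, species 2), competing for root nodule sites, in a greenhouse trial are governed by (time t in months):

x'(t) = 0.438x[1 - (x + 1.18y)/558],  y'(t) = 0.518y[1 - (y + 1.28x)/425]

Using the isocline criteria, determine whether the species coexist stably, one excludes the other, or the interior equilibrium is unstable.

Compare the nullcline intercepts: K1/α12 = 558/1.18 = 473 > K2 = 425; K2/α21 = 425/1.28 = 332 < K1 = 558.
Since the inequalities point opposite ways, species 1 can invade but species 2 cannot.

species 1 excludes species 2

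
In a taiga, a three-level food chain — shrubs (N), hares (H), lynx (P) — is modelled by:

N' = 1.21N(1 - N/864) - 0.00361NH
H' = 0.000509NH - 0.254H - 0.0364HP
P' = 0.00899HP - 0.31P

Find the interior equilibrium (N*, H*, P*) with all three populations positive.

N* ≈ 775, H* ≈ 34.5, P* ≈ 3.86

From dP/dt = 0: 0.00899H* = 0.31, so H* = 34.5.
From dN/dt = 0: 1.21(1 - N*/864) = 0.00361·34.5, giving N* = 864·(1 - 0.103) = 775.
From dH/dt = 0: 0.000509·775 - 0.254 = 0.0364P*, so P* = 0.141/0.0364 = 3.86.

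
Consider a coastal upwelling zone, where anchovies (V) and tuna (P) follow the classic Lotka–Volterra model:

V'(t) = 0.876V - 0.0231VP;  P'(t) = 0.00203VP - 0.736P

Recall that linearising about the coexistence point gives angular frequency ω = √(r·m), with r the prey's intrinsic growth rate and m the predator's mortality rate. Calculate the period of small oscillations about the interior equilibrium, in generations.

Here r = 0.876 and m = 0.736, so r·m = 0.645.
ω = √0.645 = 0.803 per generation, hence T = 2π/ω ≈ 7.83 generations.

T ≈ 7.83 generations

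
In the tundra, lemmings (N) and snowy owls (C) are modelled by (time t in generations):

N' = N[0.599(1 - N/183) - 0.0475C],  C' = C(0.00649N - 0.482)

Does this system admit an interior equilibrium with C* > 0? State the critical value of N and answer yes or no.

The predator equation gives dC/dt > 0 only when N > 0.482/0.00649 = 74.3.
Without the predator, N → K = 183. Since 183 > 74.3, the predator can invade and persist.

Threshold N = 74.3; K > 74.3, so yes, the predator persists.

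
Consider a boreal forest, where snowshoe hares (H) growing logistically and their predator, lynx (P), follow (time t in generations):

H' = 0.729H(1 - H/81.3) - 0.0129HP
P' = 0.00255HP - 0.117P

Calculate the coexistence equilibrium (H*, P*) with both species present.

H* ≈ 45.9, P* ≈ 24.6

From dP/dt = 0 with P > 0: 0.00255H* = 0.117, so H* = 45.9.
Substitute into dH/dt = 0: 0.729(1 - 45.9/81.3) = 0.0129P*.
The bracket is 0.436, giving P* = 0.318/0.0129 = 24.6.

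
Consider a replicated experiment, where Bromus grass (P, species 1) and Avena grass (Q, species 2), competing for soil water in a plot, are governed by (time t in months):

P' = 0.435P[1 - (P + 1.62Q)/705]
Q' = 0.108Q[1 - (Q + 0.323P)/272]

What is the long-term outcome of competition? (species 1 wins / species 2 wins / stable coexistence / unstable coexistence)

Compare the nullcline intercepts: K1/α12 = 705/1.62 = 435 > K2 = 272; K2/α21 = 272/0.323 = 842 > K1 = 705.
Since both inequalities hold, each species can invade when rare, so the interior equilibrium is stable.

stable coexistence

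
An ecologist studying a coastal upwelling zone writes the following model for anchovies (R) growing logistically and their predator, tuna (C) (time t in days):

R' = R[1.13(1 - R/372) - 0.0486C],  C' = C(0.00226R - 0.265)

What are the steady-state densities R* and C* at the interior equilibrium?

From dC/dt = 0 with C > 0: 0.00226R* = 0.265, so R* = 117.
Substitute into dR/dt = 0: 1.13(1 - 117/372) = 0.0486C*.
The bracket is 0.685, giving C* = 0.774/0.0486 = 15.9.

R* ≈ 117, C* ≈ 15.9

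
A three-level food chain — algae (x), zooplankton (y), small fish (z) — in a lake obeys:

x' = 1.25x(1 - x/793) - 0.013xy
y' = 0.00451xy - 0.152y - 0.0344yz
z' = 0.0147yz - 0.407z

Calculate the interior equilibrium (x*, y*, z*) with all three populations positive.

From dz/dt = 0: 0.0147y* = 0.407, so y* = 27.7.
From dx/dt = 0: 1.25(1 - x*/793) = 0.013·27.7, giving x* = 793·(1 - 0.288) = 565.
From dy/dt = 0: 0.00451·565 - 0.152 = 0.0344z*, so z* = 2.39/0.0344 = 69.6.

x* ≈ 565, y* ≈ 27.7, z* ≈ 69.6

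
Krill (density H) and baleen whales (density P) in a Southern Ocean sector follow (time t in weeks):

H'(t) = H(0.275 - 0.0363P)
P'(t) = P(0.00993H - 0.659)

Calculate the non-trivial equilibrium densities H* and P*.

Set dP/dt = 0 with P > 0: 0.00993H - 0.659 = 0, so H* = 0.659/0.00993 = 66.4.
Set dH/dt = 0 with H > 0: 0.275 - 0.0363P = 0, so P* = 0.275/0.0363 = 7.58.

H* ≈ 66.4, P* ≈ 7.58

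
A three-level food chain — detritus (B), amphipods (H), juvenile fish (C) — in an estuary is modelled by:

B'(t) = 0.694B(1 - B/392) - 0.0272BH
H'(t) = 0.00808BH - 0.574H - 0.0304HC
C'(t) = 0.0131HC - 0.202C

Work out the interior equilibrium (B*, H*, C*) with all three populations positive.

From dC/dt = 0: 0.0131H* = 0.202, so H* = 15.4.
From dB/dt = 0: 0.694(1 - B*/392) = 0.0272·15.4, giving B* = 392·(1 - 0.604) = 155.
From dH/dt = 0: 0.00808·155 - 0.574 = 0.0304C*, so C* = 0.679/0.0304 = 22.3.

B* ≈ 155, H* ≈ 15.4, C* ≈ 22.3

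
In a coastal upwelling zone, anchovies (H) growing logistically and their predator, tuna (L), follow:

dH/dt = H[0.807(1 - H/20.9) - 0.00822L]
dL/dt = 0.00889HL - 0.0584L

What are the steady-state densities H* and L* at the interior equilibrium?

H* ≈ 6.57, L* ≈ 67.3

From dL/dt = 0 with L > 0: 0.00889H* = 0.0584, so H* = 6.57.
Substitute into dH/dt = 0: 0.807(1 - 6.57/20.9) = 0.00822L*.
The bracket is 0.686, giving L* = 0.553/0.00822 = 67.3.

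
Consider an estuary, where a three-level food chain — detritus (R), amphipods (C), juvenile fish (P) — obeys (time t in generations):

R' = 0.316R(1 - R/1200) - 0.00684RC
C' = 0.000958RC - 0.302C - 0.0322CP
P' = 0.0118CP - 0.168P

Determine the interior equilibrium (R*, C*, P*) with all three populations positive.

From dP/dt = 0: 0.0118C* = 0.168, so C* = 14.2.
From dR/dt = 0: 0.316(1 - R*/1200) = 0.00684·14.2, giving R* = 1200·(1 - 0.308) = 830.
From dC/dt = 0: 0.000958·830 - 0.302 = 0.0322P*, so P* = 0.493/0.0322 = 15.3.

R* ≈ 830, C* ≈ 14.2, P* ≈ 15.3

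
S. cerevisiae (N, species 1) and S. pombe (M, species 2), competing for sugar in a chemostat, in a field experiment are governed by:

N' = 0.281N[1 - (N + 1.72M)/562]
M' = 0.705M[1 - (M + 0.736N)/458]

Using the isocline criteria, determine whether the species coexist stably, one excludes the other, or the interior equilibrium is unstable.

Compare the nullcline intercepts: K1/α12 = 562/1.72 = 327 < K2 = 458; K2/α21 = 458/0.736 = 622 > K1 = 562.
Since the inequalities point opposite ways, species 2 can invade but species 1 cannot.

species 2 excludes species 1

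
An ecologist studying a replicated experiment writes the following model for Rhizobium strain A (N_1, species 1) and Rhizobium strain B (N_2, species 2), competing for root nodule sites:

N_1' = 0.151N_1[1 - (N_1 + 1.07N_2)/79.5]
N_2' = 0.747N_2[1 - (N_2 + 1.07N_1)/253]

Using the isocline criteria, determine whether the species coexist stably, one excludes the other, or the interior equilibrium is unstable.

Compare the nullcline intercepts: K1/α12 = 79.5/1.07 = 74.3 < K2 = 253; K2/α21 = 253/1.07 = 236 > K1 = 79.5.
Since the inequalities point opposite ways, species 2 can invade but species 1 cannot.

species 2 excludes species 1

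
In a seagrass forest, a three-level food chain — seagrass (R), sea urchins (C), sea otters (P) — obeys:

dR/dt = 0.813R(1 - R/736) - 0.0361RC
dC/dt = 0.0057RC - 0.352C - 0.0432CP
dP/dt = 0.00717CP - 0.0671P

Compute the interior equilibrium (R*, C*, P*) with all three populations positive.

From dP/dt = 0: 0.00717C* = 0.0671, so C* = 9.36.
From dR/dt = 0: 0.813(1 - R*/736) = 0.0361·9.36, giving R* = 736·(1 - 0.416) = 430.
From dC/dt = 0: 0.0057·430 - 0.352 = 0.0432P*, so P* = 2.1/0.0432 = 48.6.

R* ≈ 430, C* ≈ 9.36, P* ≈ 48.6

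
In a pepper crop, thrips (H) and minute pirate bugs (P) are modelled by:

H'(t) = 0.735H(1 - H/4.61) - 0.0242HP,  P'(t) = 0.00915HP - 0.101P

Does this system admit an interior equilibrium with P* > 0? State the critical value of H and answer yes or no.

Threshold H = 11; K < 11, so no, the predator goes extinct.

The predator equation gives dP/dt > 0 only when H > 0.101/0.00915 = 11.
Without the predator, H → K = 4.61. Since 4.61 < 11, the predator cannot invade.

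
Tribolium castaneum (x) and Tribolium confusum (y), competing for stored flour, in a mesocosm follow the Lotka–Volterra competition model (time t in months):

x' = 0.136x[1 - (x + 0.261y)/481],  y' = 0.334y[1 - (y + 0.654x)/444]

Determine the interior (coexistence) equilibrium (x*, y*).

x* ≈ 440, y* ≈ 156

Setting both brackets to zero gives the nullclines x + 0.261y = 481 and 0.654x + y = 444.
Substituting y = 444 - 0.654x into the first: x(1 - 0.261·0.654) = 481 - 0.261·444.
So x* = 365/0.829 = 440, and then y* = 444 - 0.654·440 = 156.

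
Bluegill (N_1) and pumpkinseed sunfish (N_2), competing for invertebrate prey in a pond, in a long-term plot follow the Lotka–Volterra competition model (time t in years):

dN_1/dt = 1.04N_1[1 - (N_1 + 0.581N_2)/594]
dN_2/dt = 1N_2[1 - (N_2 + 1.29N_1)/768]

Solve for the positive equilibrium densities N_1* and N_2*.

Setting both brackets to zero gives the nullclines N_1 + 0.581N_2 = 594 and 1.29N_1 + N_2 = 768.
Substituting N_2 = 768 - 1.29N_1 into the first: N_1(1 - 0.581·1.29) = 594 - 0.581·768.
So N_1* = 148/0.251 = 590, and then N_2* = 768 - 1.29·590 = 6.95.

N_1* ≈ 590, N_2* ≈ 6.95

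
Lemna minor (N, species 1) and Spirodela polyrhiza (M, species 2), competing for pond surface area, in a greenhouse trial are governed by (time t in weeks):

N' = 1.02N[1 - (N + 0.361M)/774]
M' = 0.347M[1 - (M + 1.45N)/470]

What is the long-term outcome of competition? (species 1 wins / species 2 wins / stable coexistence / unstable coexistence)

Compare the nullcline intercepts: K1/α12 = 774/0.361 = 2140 > K2 = 470; K2/α21 = 470/1.45 = 324 < K1 = 774.
Since the inequalities point opposite ways, species 1 can invade but species 2 cannot.

species 1 excludes species 2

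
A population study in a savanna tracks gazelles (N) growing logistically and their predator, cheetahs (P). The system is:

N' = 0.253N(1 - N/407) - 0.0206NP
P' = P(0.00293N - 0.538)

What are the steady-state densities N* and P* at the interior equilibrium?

From dP/dt = 0 with P > 0: 0.00293N* = 0.538, so N* = 184.
Substitute into dN/dt = 0: 0.253(1 - 184/407) = 0.0206P*.
The bracket is 0.549, giving P* = 0.139/0.0206 = 6.74.

N* ≈ 184, P* ≈ 6.74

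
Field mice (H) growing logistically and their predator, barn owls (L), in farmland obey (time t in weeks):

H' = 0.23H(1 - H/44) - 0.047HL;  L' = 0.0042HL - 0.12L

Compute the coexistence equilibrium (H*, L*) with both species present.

H* ≈ 28.6, L* ≈ 1.72

From dL/dt = 0 with L > 0: 0.0042H* = 0.12, so H* = 28.6.
Substitute into dH/dt = 0: 0.23(1 - 28.6/44) = 0.047L*.
The bracket is 0.351, giving L* = 0.0806/0.047 = 1.72.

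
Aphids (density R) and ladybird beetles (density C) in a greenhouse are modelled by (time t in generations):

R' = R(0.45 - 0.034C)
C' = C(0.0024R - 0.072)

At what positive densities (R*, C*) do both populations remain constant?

R* ≈ 30, C* ≈ 13.2

Set dC/dt = 0 with C > 0: 0.0024R - 0.072 = 0, so R* = 0.072/0.0024 = 30.
Set dR/dt = 0 with R > 0: 0.45 - 0.034C = 0, so C* = 0.45/0.034 = 13.2.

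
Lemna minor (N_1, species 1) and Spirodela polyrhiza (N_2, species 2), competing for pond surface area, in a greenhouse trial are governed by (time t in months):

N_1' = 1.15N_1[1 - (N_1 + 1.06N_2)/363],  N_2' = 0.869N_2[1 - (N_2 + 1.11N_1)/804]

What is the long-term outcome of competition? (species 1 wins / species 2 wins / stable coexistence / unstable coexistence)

Compare the nullcline intercepts: K1/α12 = 363/1.06 = 342 < K2 = 804; K2/α21 = 804/1.11 = 724 > K1 = 363.
Since the inequalities point opposite ways, species 2 can invade but species 1 cannot.

species 2 excludes species 1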